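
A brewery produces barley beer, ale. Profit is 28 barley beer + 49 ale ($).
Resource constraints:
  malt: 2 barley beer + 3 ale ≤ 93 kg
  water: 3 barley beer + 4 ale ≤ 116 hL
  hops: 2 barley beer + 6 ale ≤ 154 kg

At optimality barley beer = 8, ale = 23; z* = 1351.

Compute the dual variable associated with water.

At the optimum: malt uses 85 of 93 (slack = 8); water uses 116 of 116 (binding); hops uses 154 of 154 (binding).
By complementary slackness, y = 0 for the non-binding constraint.
The binding rows give the dual system: 3·y_water + 2·y_hops = 28 and 4·y_water + 6·y_hops = 49.
Solving: y_water = 7, y_hops = 3.5.
Shadow price of water = 7.

7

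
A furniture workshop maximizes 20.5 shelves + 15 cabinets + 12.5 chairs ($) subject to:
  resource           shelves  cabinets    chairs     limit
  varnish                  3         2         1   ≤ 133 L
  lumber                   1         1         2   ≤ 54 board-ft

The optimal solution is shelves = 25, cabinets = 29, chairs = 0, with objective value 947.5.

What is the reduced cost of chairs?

-1

At the optimum: varnish uses 133 of 133 (binding); lumber uses 54 of 54 (binding).
Dual feasibility on the basic columns requires 3·y_varnish + 1·y_lumber = 20.5, 2·y_varnish + 1·y_lumber = 15.
→ y_varnish = 5.5 and y_lumber = 4.
Reduced cost of chairs: c₃ − yᵀa₃ = 12.5 − (5.5·1 + 4·2) = 12.5 − 13.5 = -1.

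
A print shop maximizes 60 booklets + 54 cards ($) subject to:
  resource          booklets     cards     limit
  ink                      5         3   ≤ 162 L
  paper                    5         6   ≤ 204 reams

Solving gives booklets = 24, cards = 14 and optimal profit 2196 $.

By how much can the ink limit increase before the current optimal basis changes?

42

Binding constraints: ink, paper. The basis is B = [[5,3],[5,6]] with det 15.
Per unit increase in ink, x* moves by d = (0.4, -0.3333).
The basis stays optimal until cards reaches 0; allowable increase = 42 L.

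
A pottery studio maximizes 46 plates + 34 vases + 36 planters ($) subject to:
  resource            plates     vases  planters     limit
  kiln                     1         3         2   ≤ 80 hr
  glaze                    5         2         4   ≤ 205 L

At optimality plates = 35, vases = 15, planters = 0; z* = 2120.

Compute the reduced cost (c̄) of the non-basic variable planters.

Check each constraint at x*: kiln 80/80 (tight); glaze 205/205 (tight).
The binding rows give the dual system: 1·y_kiln + 5·y_glaze = 46 and 3·y_kiln + 2·y_glaze = 34.
This yields shadow prices y_kiln = 6, y_glaze = 8.
Reduced cost of planters: c₃ − yᵀa₃ = 36 − (6·2 + 8·4) = 36 − 44 = -8.

-8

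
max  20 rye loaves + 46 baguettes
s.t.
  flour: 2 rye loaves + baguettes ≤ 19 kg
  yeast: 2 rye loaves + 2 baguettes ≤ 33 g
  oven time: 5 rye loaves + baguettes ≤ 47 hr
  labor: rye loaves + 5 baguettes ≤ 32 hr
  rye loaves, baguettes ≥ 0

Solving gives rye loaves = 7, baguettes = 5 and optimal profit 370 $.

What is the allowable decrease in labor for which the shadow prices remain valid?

Binding constraints: flour, labor. The basis is B = [[2,1],[1,5]] with det 9.
Per unit decrease in labor, x* moves by d = (0.1111, -0.2222).
The basis stays optimal until oven time becomes binding; allowable decrease = 21 hr.

21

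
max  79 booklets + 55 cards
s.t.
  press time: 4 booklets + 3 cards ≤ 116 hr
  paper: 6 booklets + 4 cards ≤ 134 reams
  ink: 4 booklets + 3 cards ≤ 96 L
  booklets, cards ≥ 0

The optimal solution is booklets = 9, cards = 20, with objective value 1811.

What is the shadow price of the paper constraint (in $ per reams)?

8.5

Check each constraint at x*: press time 96/116 (slack 20); paper 134/134 (tight); ink 96/96 (tight).
Slack constraints have shadow price 0 (complementary slackness).
Dual feasibility on the basic columns requires 6·y_paper + 4·y_ink = 79, 4·y_paper + 3·y_ink = 55.
This yields shadow prices y_paper = 8.5, y_ink = 7.
Shadow price of paper = 8.5.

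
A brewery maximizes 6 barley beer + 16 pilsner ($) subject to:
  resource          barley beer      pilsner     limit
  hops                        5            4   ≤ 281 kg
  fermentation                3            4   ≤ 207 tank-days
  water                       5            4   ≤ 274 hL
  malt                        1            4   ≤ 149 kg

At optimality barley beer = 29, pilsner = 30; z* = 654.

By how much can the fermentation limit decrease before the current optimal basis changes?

58

Binding constraints: fermentation, malt. The basis is B = [[3,4],[1,4]] with det 8.
Per unit decrease in fermentation, x* moves by d = (-0.5, 0.125).
The basis stays optimal until barley beer reaches 0; allowable decrease = 58 tank-days.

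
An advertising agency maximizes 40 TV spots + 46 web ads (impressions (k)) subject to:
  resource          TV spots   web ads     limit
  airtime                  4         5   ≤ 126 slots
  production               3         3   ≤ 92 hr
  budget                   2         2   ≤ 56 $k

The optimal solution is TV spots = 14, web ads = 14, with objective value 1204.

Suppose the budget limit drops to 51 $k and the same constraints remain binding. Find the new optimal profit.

At the optimum: airtime uses 126 of 126 (binding); production uses 84 of 92 (slack = 8); budget uses 56 of 56 (binding).
Since production is not tight, its dual is 0.
Dual feasibility on the basic columns requires 4·y_airtime + 2·y_budget = 40, 5·y_airtime + 2·y_budget = 46.
Solving: y_airtime = 6, y_budget = 8.
Δz = y_budget·Δb = 8 × (-5) = -40, so new z* = 1204 − 40 = 1164.

1164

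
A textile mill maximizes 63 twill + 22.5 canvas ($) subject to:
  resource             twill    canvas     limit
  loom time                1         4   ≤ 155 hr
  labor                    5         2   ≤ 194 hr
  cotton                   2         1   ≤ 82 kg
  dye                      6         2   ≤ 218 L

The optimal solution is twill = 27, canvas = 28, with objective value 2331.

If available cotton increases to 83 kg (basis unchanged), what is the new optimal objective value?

At the optimum: loom time uses 139 of 155 (slack = 16); labor uses 191 of 194 (slack = 3); cotton uses 82 of 82 (binding); dye uses 218 of 218 (binding).
Slack constraints have shadow price 0 (complementary slackness).
Dual feasibility on the basic columns requires 2·y_cotton + 6·y_dye = 63, 1·y_cotton + 2·y_dye = 22.5.
Solving: y_cotton = 4.5, y_dye = 9.
Δz = y_cotton·Δb = 4.5 × (1) = 4.5, so new z* = 2331 + 4.5 = 2335.5.

2335.5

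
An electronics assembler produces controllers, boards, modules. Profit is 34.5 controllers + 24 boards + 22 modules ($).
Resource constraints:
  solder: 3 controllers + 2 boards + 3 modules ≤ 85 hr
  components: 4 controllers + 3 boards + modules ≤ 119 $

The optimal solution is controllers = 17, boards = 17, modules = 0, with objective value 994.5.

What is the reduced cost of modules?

At the optimum: solder uses 85 of 85 (binding); components uses 119 of 119 (binding).
The binding rows give the dual system: 3·y_solder + 4·y_components = 34.5 and 2·y_solder + 3·y_components = 24.
→ y_solder = 7.5 and y_components = 3.
Reduced cost of modules: c₃ − yᵀa₃ = 22 − (7.5·3 + 3·1) = 22 − 25.5 = -3.5.

-3.5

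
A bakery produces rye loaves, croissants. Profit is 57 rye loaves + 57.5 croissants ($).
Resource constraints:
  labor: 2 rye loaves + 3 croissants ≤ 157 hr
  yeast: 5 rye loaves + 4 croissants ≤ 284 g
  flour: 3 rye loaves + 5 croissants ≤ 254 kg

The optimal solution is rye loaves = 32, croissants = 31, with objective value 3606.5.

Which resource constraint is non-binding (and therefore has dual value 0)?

flour

labor: 157/157 (binding)
yeast: 284/284 (binding)
flour: 251/254 (slack 3)
By complementary slackness, a constraint with positive slack has shadow price 0 → flour.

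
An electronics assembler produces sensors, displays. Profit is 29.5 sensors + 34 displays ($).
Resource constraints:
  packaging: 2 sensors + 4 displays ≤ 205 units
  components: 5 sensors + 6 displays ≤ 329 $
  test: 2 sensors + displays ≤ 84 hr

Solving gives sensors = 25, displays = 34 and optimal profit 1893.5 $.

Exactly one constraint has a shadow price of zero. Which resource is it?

packaging: 186/205 (slack 19)
components: 329/329 (binding)
test: 84/84 (binding)
By complementary slackness, a constraint with positive slack has shadow price 0 → packaging.

packaging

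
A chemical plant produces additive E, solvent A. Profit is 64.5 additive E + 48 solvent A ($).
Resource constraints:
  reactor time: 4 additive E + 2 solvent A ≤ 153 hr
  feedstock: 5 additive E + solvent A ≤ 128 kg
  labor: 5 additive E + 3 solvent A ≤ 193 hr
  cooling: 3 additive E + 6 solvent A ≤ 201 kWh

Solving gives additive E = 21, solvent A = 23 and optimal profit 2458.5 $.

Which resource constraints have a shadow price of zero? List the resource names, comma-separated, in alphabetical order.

reactor time: 130/153 (slack 23)
feedstock: 128/128 (binding)
labor: 174/193 (slack 19)
cooling: 201/201 (binding)
By complementary slackness, a constraint with positive slack has shadow price 0 → labor, reactor time.

labor, reactor time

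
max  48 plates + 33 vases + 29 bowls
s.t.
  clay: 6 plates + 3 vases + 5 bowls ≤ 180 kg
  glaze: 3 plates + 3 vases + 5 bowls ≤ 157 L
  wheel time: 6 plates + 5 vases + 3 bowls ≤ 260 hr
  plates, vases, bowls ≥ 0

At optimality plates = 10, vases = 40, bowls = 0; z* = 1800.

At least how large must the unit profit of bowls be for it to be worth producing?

At the optimum: clay uses 180 of 180 (binding); glaze uses 150 of 157 (slack = 7); wheel time uses 260 of 260 (binding).
By complementary slackness, y = 0 for the non-binding constraint.
From A_Bᵀ y = c: 6·y_clay + 6·y_wheel time = 48; 3·y_clay + 5·y_wheel time = 33.
This yields shadow prices y_clay = 3.5, y_wheel time = 4.5.
bowls enters the basis when its profit ≥ yᵀa₃ = 3.5·5 + 4.5·3 = 31.

31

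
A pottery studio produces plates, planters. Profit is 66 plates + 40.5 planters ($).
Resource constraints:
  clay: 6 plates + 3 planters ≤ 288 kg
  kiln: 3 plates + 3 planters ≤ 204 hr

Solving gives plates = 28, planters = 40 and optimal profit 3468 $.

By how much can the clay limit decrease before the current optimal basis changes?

84

Binding constraints: clay, kiln. The basis is B = [[6,3],[3,3]] with det 9.
Per unit decrease in clay, x* moves by d = (-0.3333, 0.3333).
The basis stays optimal until plates reaches 0; allowable decrease = 84 kg.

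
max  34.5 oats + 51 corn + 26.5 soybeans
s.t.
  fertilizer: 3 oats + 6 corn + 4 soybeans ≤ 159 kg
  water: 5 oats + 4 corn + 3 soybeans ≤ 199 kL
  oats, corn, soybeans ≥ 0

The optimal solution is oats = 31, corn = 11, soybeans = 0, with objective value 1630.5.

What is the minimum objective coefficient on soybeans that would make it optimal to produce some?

35

Check each constraint at x*: fertilizer 159/159 (tight); water 199/199 (tight).
The binding rows give the dual system: 3·y_fertilizer + 5·y_water = 34.5 and 6·y_fertilizer + 4·y_water = 51.
Solving: y_fertilizer = 6.5, y_water = 3.
soybeans enters the basis when its profit ≥ yᵀa₃ = 6.5·4 + 3·3 = 35.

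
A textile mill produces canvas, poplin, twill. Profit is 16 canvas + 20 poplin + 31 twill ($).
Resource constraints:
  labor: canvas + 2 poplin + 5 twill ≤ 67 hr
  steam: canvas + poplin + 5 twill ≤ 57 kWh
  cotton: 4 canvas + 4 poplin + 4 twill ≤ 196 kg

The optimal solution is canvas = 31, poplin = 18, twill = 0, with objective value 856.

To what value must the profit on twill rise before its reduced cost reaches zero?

32

Check each constraint at x*: labor 67/67 (tight); steam 49/57 (slack 8); cotton 196/196 (tight).
Slack constraints have shadow price 0 (complementary slackness).
Dual feasibility on the basic columns requires 1·y_labor + 4·y_cotton = 16, 2·y_labor + 4·y_cotton = 20.
Solving: y_labor = 4, y_cotton = 3.
twill enters the basis when its profit ≥ yᵀa₃ = 4·5 + 3·4 = 32.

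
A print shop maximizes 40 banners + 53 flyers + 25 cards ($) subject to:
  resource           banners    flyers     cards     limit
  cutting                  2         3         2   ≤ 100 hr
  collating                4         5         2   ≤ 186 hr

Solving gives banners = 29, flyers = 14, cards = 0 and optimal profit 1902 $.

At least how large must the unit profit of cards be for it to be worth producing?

26

Both cutting and collating are binding at x*.
Dual feasibility on the basic columns requires 2·y_cutting + 4·y_collating = 40, 3·y_cutting + 5·y_collating = 53.
This yields shadow prices y_cutting = 6, y_collating = 7.
cards enters the basis when its profit ≥ yᵀa₃ = 6·2 + 7·2 = 26.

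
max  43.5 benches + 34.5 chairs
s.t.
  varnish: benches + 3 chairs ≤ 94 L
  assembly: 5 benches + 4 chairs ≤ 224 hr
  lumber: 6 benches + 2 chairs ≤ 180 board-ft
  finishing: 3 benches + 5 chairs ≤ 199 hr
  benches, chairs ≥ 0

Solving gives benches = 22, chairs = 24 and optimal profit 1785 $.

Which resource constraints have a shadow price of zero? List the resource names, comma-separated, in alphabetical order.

assembly, finishing

varnish: 94/94 (binding)
assembly: 206/224 (slack 18)
lumber: 180/180 (binding)
finishing: 186/199 (slack 13)
By complementary slackness, a constraint with positive slack has shadow price 0 → assembly, finishing.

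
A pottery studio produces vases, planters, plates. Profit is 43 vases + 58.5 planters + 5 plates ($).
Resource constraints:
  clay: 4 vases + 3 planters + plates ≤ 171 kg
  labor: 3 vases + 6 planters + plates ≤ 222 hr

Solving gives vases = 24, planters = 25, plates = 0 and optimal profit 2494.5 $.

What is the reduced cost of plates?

Check each constraint at x*: clay 171/171 (tight); labor 222/222 (tight).
Dual feasibility on the basic columns requires 4·y_clay + 3·y_labor = 43, 3·y_clay + 6·y_labor = 58.5.
Solving: y_clay = 5.5, y_labor = 7.
Reduced cost of plates: c₃ − yᵀa₃ = 5 − (5.5·1 + 7·1) = 5 − 12.5 = -7.5.

-7.5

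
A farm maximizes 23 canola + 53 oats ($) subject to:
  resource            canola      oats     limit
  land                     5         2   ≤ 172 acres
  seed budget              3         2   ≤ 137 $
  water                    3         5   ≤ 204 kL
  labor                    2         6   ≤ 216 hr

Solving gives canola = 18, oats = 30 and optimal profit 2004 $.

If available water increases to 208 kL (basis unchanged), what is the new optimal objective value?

At the optimum: land uses 150 of 172 (slack = 22); seed budget uses 114 of 137 (slack = 23); water uses 204 of 204 (binding); labor uses 216 of 216 (binding).
Slack constraints have shadow price 0 (complementary slackness).
The binding rows give the dual system: 3·y_water + 2·y_labor = 23 and 5·y_water + 6·y_labor = 53.
This yields shadow prices y_water = 4, y_labor = 5.5.
Δz = y_water·Δb = 4 × (4) = 16, so new z* = 2004 + 16 = 2020.

2020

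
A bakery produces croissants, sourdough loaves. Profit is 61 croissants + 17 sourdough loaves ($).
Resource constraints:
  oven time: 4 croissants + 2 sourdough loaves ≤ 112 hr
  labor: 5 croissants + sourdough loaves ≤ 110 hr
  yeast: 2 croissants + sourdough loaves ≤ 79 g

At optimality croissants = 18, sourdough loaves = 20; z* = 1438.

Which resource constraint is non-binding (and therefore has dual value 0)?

oven time: 112/112 (binding)
labor: 110/110 (binding)
yeast: 56/79 (slack 23)
By complementary slackness, a constraint with positive slack has shadow price 0 → yeast.

yeast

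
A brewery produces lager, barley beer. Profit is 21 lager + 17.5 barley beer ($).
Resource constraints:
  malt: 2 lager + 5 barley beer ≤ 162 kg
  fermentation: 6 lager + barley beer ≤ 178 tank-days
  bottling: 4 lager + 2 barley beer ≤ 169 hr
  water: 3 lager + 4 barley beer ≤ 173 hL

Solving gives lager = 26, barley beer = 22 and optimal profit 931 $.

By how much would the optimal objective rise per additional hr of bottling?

Binding: malt and fermentation. Non-binding: bottling (21 unused), water (7 unused).
By complementary slackness, y = 0 for the non-binding constraints.
From A_Bᵀ y = c: 2·y_malt + 6·y_fermentation = 21; 5·y_malt + 1·y_fermentation = 17.5.
→ y_malt = 3 and y_fermentation = 2.5.
Shadow price of bottling = 0.

0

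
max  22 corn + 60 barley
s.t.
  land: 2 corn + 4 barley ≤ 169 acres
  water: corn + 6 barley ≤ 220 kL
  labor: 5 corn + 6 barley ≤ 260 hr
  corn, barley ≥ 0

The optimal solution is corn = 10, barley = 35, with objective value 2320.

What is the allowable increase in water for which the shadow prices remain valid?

Binding constraints: water, labor. The basis is B = [[1,6],[5,6]] with det -24.
Per unit increase in water, x* moves by d = (-0.25, 0.2083).
The basis stays optimal until land becomes binding; allowable increase = 27 kL.

27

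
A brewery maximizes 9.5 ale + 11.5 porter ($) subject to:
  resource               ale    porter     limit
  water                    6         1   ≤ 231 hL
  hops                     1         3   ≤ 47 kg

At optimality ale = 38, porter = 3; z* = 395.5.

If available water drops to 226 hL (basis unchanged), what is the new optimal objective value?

At the optimum: water uses 231 of 231 (binding); hops uses 47 of 47 (binding).
The binding rows give the dual system: 6·y_water + 1·y_hops = 9.5 and 1·y_water + 3·y_hops = 11.5.
→ y_water = 1 and y_hops = 3.5.
Δz = y_water·Δb = 1 × (-5) = -5, so new z* = 395.5 − 5 = 390.5.

390.5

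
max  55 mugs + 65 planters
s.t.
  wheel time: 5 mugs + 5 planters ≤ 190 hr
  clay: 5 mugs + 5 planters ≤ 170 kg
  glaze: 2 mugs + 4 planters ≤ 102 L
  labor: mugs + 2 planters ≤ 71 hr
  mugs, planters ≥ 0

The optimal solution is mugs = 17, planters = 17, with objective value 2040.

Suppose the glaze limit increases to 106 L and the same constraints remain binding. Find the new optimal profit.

Binding: clay and glaze. Non-binding: wheel time (20 unused), labor (20 unused).
Since wheel time, labor are not tight, their duals are 0.
The binding rows give the dual system: 5·y_clay + 2·y_glaze = 55 and 5·y_clay + 4·y_glaze = 65.
Solving: y_clay = 9, y_glaze = 5.
Δz = y_glaze·Δb = 5 × (4) = 20, so new z* = 2040 + 20 = 2060.

2060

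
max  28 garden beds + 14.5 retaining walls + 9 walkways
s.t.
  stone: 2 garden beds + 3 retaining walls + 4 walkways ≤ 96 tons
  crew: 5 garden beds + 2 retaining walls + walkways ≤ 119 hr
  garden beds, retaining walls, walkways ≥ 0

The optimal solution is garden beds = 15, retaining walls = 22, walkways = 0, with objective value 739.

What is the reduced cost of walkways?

-2

Check each constraint at x*: stone 96/96 (tight); crew 119/119 (tight).
Dual feasibility on the basic columns requires 2·y_stone + 5·y_crew = 28, 3·y_stone + 2·y_crew = 14.5.
→ y_stone = 1.5 and y_crew = 5.
Reduced cost of walkways: c₃ − yᵀa₃ = 9 − (1.5·4 + 5·1) = 9 − 11 = -2.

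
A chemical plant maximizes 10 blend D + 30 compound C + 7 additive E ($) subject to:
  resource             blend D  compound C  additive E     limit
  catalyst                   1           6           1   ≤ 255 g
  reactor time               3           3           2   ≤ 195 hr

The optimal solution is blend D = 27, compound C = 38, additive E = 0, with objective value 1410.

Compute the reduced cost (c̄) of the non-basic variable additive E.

-1

Check each constraint at x*: catalyst 255/255 (tight); reactor time 195/195 (tight).
The binding rows give the dual system: 1·y_catalyst + 3·y_reactor time = 10 and 6·y_catalyst + 3·y_reactor time = 30.
Solving: y_catalyst = 4, y_reactor time = 2.
Reduced cost of additive E: c₃ − yᵀa₃ = 7 − (4·1 + 2·2) = 7 − 8 = -1.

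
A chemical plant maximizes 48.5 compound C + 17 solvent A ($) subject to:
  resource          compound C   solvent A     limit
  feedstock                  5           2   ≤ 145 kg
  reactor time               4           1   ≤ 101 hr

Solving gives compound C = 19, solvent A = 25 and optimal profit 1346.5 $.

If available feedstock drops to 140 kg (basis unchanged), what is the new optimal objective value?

1314

At the optimum: feedstock uses 145 of 145 (binding); reactor time uses 101 of 101 (binding).
The binding rows give the dual system: 5·y_feedstock + 4·y_reactor time = 48.5 and 2·y_feedstock + 1·y_reactor time = 17.
This yields shadow prices y_feedstock = 6.5, y_reactor time = 4.
Δz = y_feedstock·Δb = 6.5 × (-5) = -32.5, so new z* = 1346.5 − 32.5 = 1314.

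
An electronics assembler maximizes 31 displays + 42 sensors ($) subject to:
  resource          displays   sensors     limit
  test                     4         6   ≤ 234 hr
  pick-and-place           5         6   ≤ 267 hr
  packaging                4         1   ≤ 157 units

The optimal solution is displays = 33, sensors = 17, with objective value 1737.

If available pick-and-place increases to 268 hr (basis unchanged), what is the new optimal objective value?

1740

Binding: test and pick-and-place. Non-binding: packaging (8 unused).
Since packaging is not tight, its dual is 0.
The binding rows give the dual system: 4·y_test + 5·y_pick-and-place = 31 and 6·y_test + 6·y_pick-and-place = 42.
This yields shadow prices y_test = 4, y_pick-and-place = 3.
Δz = y_pick-and-place·Δb = 3 × (1) = 3, so new z* = 1737 + 3 = 1740.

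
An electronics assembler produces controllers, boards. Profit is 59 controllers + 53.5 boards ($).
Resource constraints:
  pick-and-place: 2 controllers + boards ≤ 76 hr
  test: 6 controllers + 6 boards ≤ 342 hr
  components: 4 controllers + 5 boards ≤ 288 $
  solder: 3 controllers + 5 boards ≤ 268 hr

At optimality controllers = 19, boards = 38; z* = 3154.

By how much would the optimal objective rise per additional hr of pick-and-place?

At the optimum: pick-and-place uses 76 of 76 (binding); test uses 342 of 342 (binding); components uses 266 of 288 (slack = 22); solder uses 247 of 268 (slack = 21).
Since components, solder are not tight, their duals are 0.
From A_Bᵀ y = c: 2·y_pick-and-place + 6·y_test = 59; 1·y_pick-and-place + 6·y_test = 53.5.
Solving: y_pick-and-place = 5.5, y_test = 8.
Shadow price of pick-and-place = 5.5.

5.5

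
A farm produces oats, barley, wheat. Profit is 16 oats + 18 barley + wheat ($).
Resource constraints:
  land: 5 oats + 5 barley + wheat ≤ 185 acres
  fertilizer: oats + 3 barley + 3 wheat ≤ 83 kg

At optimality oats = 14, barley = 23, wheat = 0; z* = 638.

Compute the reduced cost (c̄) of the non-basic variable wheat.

At the optimum: land uses 185 of 185 (binding); fertilizer uses 83 of 83 (binding).
Dual feasibility on the basic columns requires 5·y_land + 1·y_fertilizer = 16, 5·y_land + 3·y_fertilizer = 18.
This yields shadow prices y_land = 3, y_fertilizer = 1.
Reduced cost of wheat: c₃ − yᵀa₃ = 1 − (3·1 + 1·3) = 1 − 6 = -5.

-5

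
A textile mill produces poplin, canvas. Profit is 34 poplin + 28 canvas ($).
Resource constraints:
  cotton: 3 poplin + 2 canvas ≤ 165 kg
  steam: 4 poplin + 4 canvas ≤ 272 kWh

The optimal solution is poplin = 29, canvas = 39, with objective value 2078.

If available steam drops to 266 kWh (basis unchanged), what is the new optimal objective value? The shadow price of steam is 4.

Δb = -6, so new z* = 2078 + (4)·(-6) = 2078 − 24 = 2054.

2054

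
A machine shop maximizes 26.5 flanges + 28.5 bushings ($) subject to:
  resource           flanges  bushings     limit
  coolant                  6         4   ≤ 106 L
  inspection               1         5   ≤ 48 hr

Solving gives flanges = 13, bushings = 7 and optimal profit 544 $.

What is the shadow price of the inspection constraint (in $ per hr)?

2.5

At the optimum: coolant uses 106 of 106 (binding); inspection uses 48 of 48 (binding).
Dual feasibility on the basic columns requires 6·y_coolant + 1·y_inspection = 26.5, 4·y_coolant + 5·y_inspection = 28.5.
Solving: y_coolant = 4, y_inspection = 2.5.
Shadow price of inspection = 2.5.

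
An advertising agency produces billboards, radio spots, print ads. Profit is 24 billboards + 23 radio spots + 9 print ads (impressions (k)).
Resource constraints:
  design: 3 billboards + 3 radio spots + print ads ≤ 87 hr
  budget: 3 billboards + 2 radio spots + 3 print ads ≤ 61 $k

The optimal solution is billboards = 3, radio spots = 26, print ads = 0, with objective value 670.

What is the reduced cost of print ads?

-1

Check each constraint at x*: design 87/87 (tight); budget 61/61 (tight).
From A_Bᵀ y = c: 3·y_design + 3·y_budget = 24; 3·y_design + 2·y_budget = 23.
→ y_design = 7 and y_budget = 1.
Reduced cost of print ads: c₃ − yᵀa₃ = 9 − (7·1 + 1·3) = 9 − 10 = -1.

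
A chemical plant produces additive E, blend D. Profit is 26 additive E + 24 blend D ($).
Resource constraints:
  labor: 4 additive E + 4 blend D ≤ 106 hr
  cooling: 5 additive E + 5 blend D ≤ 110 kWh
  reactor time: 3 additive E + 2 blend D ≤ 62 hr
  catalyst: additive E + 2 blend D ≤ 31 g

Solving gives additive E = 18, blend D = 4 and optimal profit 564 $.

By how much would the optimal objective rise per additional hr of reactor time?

Binding: cooling and reactor time. Non-binding: labor (18 unused), catalyst (5 unused).
Since labor, catalyst are not tight, their duals are 0.
Dual feasibility on the basic columns requires 5·y_cooling + 3·y_reactor time = 26, 5·y_cooling + 2·y_reactor time = 24.
→ y_cooling = 4 and y_reactor time = 2.
Shadow price of reactor time = 2.

2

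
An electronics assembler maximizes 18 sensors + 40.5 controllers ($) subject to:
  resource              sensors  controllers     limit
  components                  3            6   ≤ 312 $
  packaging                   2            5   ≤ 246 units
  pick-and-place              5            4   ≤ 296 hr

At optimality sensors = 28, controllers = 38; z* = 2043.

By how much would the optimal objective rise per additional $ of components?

Check each constraint at x*: components 312/312 (tight); packaging 246/246 (tight); pick-and-place 292/296 (slack 4).
Since pick-and-place is not tight, its dual is 0.
The binding rows give the dual system: 3·y_components + 2·y_packaging = 18 and 6·y_components + 5·y_packaging = 40.5.
→ y_components = 3 and y_packaging = 4.5.
Shadow price of components = 3.

3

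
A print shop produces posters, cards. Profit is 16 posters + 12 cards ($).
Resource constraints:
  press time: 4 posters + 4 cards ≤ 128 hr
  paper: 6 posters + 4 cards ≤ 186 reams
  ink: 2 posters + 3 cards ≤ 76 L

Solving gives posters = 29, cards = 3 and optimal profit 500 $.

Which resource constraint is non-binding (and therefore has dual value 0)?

ink

press time: 128/128 (binding)
paper: 186/186 (binding)
ink: 67/76 (slack 9)
By complementary slackness, a constraint with positive slack has shadow price 0 → ink.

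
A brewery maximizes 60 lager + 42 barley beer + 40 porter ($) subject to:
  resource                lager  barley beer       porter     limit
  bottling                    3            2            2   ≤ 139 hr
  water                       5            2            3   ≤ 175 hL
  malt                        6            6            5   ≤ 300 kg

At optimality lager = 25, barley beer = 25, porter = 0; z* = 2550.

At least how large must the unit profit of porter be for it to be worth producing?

At the optimum: bottling uses 125 of 139 (slack = 14); water uses 175 of 175 (binding); malt uses 300 of 300 (binding).
Slack constraints have shadow price 0 (complementary slackness).
The binding rows give the dual system: 5·y_water + 6·y_malt = 60 and 2·y_water + 6·y_malt = 42.
Solving: y_water = 6, y_malt = 5.
porter enters the basis when its profit ≥ yᵀa₃ = 6·3 + 5·5 = 43.

43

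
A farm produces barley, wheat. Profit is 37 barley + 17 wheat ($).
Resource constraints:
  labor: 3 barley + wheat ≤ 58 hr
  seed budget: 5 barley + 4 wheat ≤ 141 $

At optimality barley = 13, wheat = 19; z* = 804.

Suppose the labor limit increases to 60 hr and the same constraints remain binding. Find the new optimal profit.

822

Both labor and seed budget are binding at x*.
The binding rows give the dual system: 3·y_labor + 5·y_seed budget = 37 and 1·y_labor + 4·y_seed budget = 17.
Solving: y_labor = 9, y_seed budget = 2.
Δz = y_labor·Δb = 9 × (2) = 18, so new z* = 804 + 18 = 822.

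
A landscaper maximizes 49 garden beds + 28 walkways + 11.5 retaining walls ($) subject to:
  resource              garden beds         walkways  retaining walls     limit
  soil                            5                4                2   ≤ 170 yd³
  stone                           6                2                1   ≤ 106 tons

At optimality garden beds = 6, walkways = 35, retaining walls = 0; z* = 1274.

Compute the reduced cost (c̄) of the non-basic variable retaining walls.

At the optimum: soil uses 170 of 170 (binding); stone uses 106 of 106 (binding).
Dual feasibility on the basic columns requires 5·y_soil + 6·y_stone = 49, 4·y_soil + 2·y_stone = 28.
→ y_soil = 5 and y_stone = 4.
Reduced cost of retaining walls: c₃ − yᵀa₃ = 11.5 − (5·2 + 4·1) = 11.5 − 14 = -2.5.

-2.5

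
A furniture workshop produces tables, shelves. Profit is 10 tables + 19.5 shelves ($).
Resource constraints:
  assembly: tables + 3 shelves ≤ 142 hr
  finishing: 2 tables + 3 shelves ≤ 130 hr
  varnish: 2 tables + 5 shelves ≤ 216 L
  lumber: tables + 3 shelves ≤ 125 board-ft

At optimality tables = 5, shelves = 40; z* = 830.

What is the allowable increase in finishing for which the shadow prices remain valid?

18

Binding constraints: finishing, lumber. The basis is B = [[2,3],[1,3]] with det 3.
Per unit increase in finishing, x* moves by d = (1, -0.3333).
The basis stays optimal until varnish becomes binding; allowable increase = 18 hr.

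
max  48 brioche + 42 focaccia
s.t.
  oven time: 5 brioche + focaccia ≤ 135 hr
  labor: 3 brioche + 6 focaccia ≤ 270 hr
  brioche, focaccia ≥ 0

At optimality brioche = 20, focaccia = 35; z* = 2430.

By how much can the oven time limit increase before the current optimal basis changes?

Binding constraints: oven time, labor. The basis is B = [[5,1],[3,6]] with det 27.
Per unit increase in oven time, x* moves by d = (0.2222, -0.1111).
The basis stays optimal until focaccia reaches 0; allowable increase = 315 hr.

315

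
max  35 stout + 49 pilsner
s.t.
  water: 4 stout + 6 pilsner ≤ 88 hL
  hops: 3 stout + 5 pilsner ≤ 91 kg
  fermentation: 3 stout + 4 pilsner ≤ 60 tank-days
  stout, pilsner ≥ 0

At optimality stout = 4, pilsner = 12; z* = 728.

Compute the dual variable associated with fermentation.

Check each constraint at x*: water 88/88 (tight); hops 72/91 (slack 19); fermentation 60/60 (tight).
By complementary slackness, y = 0 for the non-binding constraint.
Dual feasibility on the basic columns requires 4·y_water + 3·y_fermentation = 35, 6·y_water + 4·y_fermentation = 49.
This yields shadow prices y_water = 3.5, y_fermentation = 7.
Shadow price of fermentation = 7.

7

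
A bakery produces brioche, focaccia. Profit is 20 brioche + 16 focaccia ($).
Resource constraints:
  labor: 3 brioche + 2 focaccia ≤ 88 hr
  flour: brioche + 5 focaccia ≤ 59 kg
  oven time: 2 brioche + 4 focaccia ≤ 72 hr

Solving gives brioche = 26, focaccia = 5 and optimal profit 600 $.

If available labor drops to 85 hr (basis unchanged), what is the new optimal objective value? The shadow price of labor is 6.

Δb = -3, so new z* = 600 + (6)·(-3) = 600 − 18 = 582.

582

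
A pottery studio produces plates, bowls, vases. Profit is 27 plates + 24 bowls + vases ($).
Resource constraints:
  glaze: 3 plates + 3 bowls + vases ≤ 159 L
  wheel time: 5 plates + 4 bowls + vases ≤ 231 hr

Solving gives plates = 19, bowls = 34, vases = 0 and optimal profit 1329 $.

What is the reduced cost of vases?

Check each constraint at x*: glaze 159/159 (tight); wheel time 231/231 (tight).
From A_Bᵀ y = c: 3·y_glaze + 5·y_wheel time = 27; 3·y_glaze + 4·y_wheel time = 24.
→ y_glaze = 4 and y_wheel time = 3.
Reduced cost of vases: c₃ − yᵀa₃ = 1 − (4·1 + 3·1) = 1 − 7 = -6.

-6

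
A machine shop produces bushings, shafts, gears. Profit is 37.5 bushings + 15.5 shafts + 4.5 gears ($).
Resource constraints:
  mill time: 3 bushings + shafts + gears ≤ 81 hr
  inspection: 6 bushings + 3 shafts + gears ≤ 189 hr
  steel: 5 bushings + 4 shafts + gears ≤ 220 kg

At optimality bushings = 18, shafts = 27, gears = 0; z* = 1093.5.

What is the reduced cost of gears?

Check each constraint at x*: mill time 81/81 (tight); inspection 189/189 (tight); steel 198/220 (slack 22).
Since steel is not tight, its dual is 0.
From A_Bᵀ y = c: 3·y_mill time + 6·y_inspection = 37.5; 1·y_mill time + 3·y_inspection = 15.5.
Solving: y_mill time = 6.5, y_inspection = 3.
Reduced cost of gears: c₃ − yᵀa₃ = 4.5 − (6.5·1 + 3·1) = 4.5 − 9.5 = -5.

-5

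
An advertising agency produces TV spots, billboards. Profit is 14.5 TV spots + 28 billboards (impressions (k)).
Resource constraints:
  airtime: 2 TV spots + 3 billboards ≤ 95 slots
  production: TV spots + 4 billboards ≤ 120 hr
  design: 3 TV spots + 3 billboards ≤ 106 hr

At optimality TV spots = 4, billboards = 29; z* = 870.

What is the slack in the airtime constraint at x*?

airtime used = 2·4 + 3·29 = 95; slack = 95 − 95 = 0.

0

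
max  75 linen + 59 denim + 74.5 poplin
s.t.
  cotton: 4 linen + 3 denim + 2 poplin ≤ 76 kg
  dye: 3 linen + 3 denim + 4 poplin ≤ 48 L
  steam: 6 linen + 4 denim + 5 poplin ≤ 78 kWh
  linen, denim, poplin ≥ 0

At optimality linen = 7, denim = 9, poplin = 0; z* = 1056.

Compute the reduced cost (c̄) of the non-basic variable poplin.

Check each constraint at x*: cotton 55/76 (slack 21); dye 48/48 (tight); steam 78/78 (tight).
By complementary slackness, y = 0 for the non-binding constraint.
From A_Bᵀ y = c: 3·y_dye + 6·y_steam = 75; 3·y_dye + 4·y_steam = 59.
Solving: y_dye = 9, y_steam = 8.
Reduced cost of poplin: c₃ − yᵀa₃ = 74.5 − (9·4 + 8·5) = 74.5 − 76 = -1.5.

-1.5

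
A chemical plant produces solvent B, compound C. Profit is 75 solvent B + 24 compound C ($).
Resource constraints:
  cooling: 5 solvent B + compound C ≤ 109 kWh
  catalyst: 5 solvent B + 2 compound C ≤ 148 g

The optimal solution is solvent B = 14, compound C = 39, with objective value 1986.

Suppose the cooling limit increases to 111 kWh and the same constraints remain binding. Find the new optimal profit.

1998

At the optimum: cooling uses 109 of 109 (binding); catalyst uses 148 of 148 (binding).
The binding rows give the dual system: 5·y_cooling + 5·y_catalyst = 75 and 1·y_cooling + 2·y_catalyst = 24.
This yields shadow prices y_cooling = 6, y_catalyst = 9.
Δz = y_cooling·Δb = 6 × (2) = 12, so new z* = 1986 + 12 = 1998.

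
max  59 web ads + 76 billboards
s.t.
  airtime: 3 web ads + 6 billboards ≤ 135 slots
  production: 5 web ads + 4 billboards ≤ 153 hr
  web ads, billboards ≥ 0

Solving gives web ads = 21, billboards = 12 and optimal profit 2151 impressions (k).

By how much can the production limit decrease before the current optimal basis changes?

63

Binding constraints: airtime, production. The basis is B = [[3,6],[5,4]] with det -18.
Per unit decrease in production, x* moves by d = (-0.3333, 0.1667).
The basis stays optimal until web ads reaches 0; allowable decrease = 63 hr.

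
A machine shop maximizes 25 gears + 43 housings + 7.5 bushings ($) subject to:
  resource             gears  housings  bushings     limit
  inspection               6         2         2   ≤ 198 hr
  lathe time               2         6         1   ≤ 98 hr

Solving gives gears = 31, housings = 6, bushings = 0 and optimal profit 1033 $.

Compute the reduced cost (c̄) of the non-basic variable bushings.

At the optimum: inspection uses 198 of 198 (binding); lathe time uses 98 of 98 (binding).
Dual feasibility on the basic columns requires 6·y_inspection + 2·y_lathe time = 25, 2·y_inspection + 6·y_lathe time = 43.
This yields shadow prices y_inspection = 2, y_lathe time = 6.5.
Reduced cost of bushings: c₃ − yᵀa₃ = 7.5 − (2·2 + 6.5·1) = 7.5 − 10.5 = -3.

-3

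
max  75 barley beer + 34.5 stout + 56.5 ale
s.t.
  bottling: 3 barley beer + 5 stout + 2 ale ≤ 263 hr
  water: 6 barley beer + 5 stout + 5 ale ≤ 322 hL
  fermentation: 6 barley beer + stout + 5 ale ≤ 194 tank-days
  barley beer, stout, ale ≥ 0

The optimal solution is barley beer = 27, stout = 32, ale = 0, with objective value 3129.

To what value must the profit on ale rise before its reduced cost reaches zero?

Check each constraint at x*: bottling 241/263 (slack 22); water 322/322 (tight); fermentation 194/194 (tight).
Slack constraints have shadow price 0 (complementary slackness).
Dual feasibility on the basic columns requires 6·y_water + 6·y_fermentation = 75, 5·y_water + 1·y_fermentation = 34.5.
→ y_water = 5.5 and y_fermentation = 7.
ale enters the basis when its profit ≥ yᵀa₃ = 5.5·5 + 7·5 = 62.5.

62.5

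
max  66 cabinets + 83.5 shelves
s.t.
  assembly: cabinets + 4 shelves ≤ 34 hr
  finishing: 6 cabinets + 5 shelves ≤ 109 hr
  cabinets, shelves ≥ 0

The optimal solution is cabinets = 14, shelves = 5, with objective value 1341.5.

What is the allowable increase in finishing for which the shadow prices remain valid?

Binding constraints: assembly, finishing. The basis is B = [[1,4],[6,5]] with det -19.
Per unit increase in finishing, x* moves by d = (0.2105, -0.0526).
The basis stays optimal until shelves reaches 0; allowable increase = 95 hr.

95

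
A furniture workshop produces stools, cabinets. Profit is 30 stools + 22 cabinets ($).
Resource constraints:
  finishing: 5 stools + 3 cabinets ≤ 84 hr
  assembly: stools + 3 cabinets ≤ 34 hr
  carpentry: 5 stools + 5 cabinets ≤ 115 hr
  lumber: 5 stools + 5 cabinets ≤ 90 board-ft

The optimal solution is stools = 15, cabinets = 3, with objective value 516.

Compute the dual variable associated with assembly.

Check each constraint at x*: finishing 84/84 (tight); assembly 24/34 (slack 10); carpentry 90/115 (slack 25); lumber 90/90 (tight).
By complementary slackness, y = 0 for the non-binding constraints.
From A_Bᵀ y = c: 5·y_finishing + 5·y_lumber = 30; 3·y_finishing + 5·y_lumber = 22.
Solving: y_finishing = 4, y_lumber = 2.
Shadow price of assembly = 0.

0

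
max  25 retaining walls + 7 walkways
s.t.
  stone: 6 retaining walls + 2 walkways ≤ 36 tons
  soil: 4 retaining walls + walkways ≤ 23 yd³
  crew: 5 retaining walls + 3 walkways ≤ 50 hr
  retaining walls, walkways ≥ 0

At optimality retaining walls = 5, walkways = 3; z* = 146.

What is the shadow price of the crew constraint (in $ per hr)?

Check each constraint at x*: stone 36/36 (tight); soil 23/23 (tight); crew 34/50 (slack 16).
Since crew is not tight, its dual is 0.
The binding rows give the dual system: 6·y_stone + 4·y_soil = 25 and 2·y_stone + 1·y_soil = 7.
Solving: y_stone = 1.5, y_soil = 4.
Shadow price of crew = 0.

0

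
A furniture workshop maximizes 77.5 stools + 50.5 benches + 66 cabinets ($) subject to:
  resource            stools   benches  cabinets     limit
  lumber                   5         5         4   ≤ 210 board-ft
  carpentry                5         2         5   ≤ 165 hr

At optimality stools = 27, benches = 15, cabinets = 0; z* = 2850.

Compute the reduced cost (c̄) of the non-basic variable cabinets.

Both lumber and carpentry are binding at x*.
The binding rows give the dual system: 5·y_lumber + 5·y_carpentry = 77.5 and 5·y_lumber + 2·y_carpentry = 50.5.
This yields shadow prices y_lumber = 6.5, y_carpentry = 9.
Reduced cost of cabinets: c₃ − yᵀa₃ = 66 − (6.5·4 + 9·5) = 66 − 71 = -5.

-5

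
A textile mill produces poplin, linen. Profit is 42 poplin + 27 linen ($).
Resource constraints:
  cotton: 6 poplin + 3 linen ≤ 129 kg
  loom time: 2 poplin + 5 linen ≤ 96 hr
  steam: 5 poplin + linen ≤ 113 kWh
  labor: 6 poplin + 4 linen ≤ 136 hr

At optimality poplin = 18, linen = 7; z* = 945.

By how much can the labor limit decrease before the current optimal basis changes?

Binding constraints: cotton, labor. The basis is B = [[6,3],[6,4]] with det 6.
Per unit decrease in labor, x* moves by d = (0.5, -1).
The basis stays optimal until linen reaches 0; allowable decrease = 7 hr.

7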